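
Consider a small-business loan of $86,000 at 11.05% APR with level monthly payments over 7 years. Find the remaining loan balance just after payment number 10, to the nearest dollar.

With monthly rate i = 11.05%/12 = 0.0092083, the balance after k of n payments is P · [(1+i)^n − (1+i)^k] / [(1+i)^n − 1].
(1+0.0092083)^84 = 2.15968071 and (1+0.0092083)^10 = 1.09599426, so the balance is 86,000 × (2.15968071 − 1.09599426) / (2.15968071 − 1) = $78,881.22.

$78,881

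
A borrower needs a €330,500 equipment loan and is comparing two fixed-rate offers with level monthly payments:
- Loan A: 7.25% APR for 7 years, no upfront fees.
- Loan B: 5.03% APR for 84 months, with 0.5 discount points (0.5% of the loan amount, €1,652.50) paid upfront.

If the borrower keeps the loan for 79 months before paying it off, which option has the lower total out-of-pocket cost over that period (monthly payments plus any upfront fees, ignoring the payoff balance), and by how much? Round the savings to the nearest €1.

Loan B by €26,211

Loan A: monthly rate = 7.25%/12 = 0.0060417; payment = 330,500 × 0.0060417 / (1 − (1+0.0060417)^−84) = €5,028.62.
Loan B: monthly rate = 5.03%/12 = 0.0041917; payment = 330,500 × 0.0041917 / (1 − (1+0.0041917)^−84) = €4,675.92.
Over 79 months: Loan A costs 79 × €5,028.62 = €397,260.98; Loan B costs 79 × €4,675.92 + €1,652.50 = €371,050.18.
Loan B is cheaper by €397,260.98 − €371,050.18 = €26,210.80.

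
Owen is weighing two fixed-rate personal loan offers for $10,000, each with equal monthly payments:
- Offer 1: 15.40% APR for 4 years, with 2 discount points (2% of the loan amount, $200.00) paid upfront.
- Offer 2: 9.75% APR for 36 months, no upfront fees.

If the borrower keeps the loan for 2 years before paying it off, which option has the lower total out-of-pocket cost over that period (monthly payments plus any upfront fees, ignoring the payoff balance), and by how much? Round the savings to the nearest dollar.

Offer 1: monthly rate = 15.4%/12 = 0.0128333; payment = 10,000 × 0.0128333 / (1 − (1+0.0128333)^−48) = $280.34.
Offer 2: at 9.75% the monthly rate is 0.0081250, so the payment is 10,000 × 0.0081250 / (1 − 1.0081250^−36) = $321.50.
Over 24 months: Offer 1 costs 24 × $280.34 + $200.00 = $6,928.16; Offer 2 costs 24 × $321.50 = $7,716.00.
Offer 1 is cheaper by $7,716.00 − $6,928.16 = $787.84.

Offer 1 by $788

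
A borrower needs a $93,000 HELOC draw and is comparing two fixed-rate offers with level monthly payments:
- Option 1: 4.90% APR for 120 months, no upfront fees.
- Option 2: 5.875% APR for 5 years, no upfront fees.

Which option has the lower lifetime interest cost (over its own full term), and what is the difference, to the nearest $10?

Option 1: monthly rate = 4.9%/12 = 0.0040833; payment = 93,000 × 0.0040833 / (1 − (1+0.0040833)^−120) = $981.87.
Total interest on Option 1 = 120 × $981.87 − $93,000 = $24,824.40.
Option 2: at 5.875% the monthly rate is 0.0048958, so the payment is 93,000 × 0.0048958 / (1 − 1.0048958^−60) = $1,792.55.
Total interest on Option 2 = 60 × $1,792.55 − $93,000 = $14,553.00.
Option 2 is lower by $10,271.40.

Option 2 by $10,270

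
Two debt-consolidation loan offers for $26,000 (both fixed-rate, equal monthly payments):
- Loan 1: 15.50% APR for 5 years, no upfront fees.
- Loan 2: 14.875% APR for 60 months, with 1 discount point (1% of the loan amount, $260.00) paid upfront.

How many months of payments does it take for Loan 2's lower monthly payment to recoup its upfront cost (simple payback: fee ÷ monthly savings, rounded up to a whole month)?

31 months

Loan 1: at 15.50% the monthly rate is 0.0129167, so the payment is 26,000 × 0.0129167 / (1 − 1.0129167^−60) = $625.38.
Loan 2: at 14.875% the monthly rate is 0.0123958, so the payment is 26,000 × 0.0123958 / (1 − 1.0123958^−60) = $616.83.
Monthly savings = $625.38 − $616.83 = $8.55.
Break-even = $260.00 / $8.55 = 30.41 → 31 months.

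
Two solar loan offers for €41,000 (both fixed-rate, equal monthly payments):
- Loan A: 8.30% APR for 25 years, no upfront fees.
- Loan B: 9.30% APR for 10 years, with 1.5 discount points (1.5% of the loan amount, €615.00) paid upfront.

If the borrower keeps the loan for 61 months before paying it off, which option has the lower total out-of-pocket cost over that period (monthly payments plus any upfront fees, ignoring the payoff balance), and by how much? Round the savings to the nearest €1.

Loan A: at 8.30% the monthly rate is 0.0069167, so the payment is 41,000 × 0.0069167 / (1 − 1.0069167^−300) = €324.64.
Loan B: at 9.30% the monthly rate is 0.0077500, so the payment is 41,000 × 0.0077500 / (1 − 1.0077500^−120) = €526.05.
Over 61 months: Loan A costs 61 × €324.64 = €19,803.04; Loan B costs 61 × €526.05 + €615.00 = €32,704.05.
Loan A is cheaper by €32,704.05 − €19,803.04 = €12,901.01.

Loan A by €12,901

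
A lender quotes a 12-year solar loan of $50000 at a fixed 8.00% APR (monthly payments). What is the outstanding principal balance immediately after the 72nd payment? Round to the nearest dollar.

With monthly rate i = 8%/12 = 0.0066667, the balance after k of n payments is P · [(1+i)^n − (1+i)^k] / [(1+i)^n − 1].
(1+0.0066667)^144 = 2.60338924 and (1+0.0066667)^72 = 1.61350217, so the balance is 50,000 × (2.60338924 − 1.61350217) / (2.60338924 − 1) = $30,868.58.

$30,869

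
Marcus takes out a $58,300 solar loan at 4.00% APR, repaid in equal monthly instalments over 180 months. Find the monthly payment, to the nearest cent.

$431.24

Monthly rate = 4%/12 = 0.0033333; payment = 58,300 × 0.0033333 / (1 − (1+0.0033333)^−180) = $431.24.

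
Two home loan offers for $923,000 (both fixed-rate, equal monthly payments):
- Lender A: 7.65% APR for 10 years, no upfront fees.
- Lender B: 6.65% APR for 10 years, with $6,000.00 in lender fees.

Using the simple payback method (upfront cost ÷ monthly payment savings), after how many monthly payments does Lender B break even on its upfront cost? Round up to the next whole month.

13 months

Lender A: monthly rate = 7.65%/12 = 0.0063750; payment = 923,000 × 0.0063750 / (1 − (1+0.0063750)^−120) = $11,028.57.
Lender B: monthly rate = 6.65%/12 = 0.0055417; payment = 923,000 × 0.0055417 / (1 − (1+0.0055417)^−120) = $10,551.06.
Monthly savings = $11,028.57 − $10,551.06 = $477.51.
Break-even = $6,000.00 / $477.51 = 12.57 → 13 months.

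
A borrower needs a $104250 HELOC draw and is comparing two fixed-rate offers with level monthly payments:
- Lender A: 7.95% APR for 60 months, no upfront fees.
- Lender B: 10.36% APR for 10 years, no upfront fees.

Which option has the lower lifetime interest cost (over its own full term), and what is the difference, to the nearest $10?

Lender A: monthly rate = 7.95%/12 = 0.0066250; payment = 104,250 × 0.0066250 / (1 − (1+0.0066250)^−60) = $2,111.32.
Total interest on Lender A = 60 × $2,111.32 − $104,250 = $22,429.20.
Lender B: monthly rate = 10.36%/12 = 0.0086333; payment = 104,250 × 0.0086333 / (1 − (1+0.0086333)^−120) = $1,398.54.
Total interest on Lender B = 120 × $1,398.54 − $104,250 = $63,574.80.
Lender A is lower by $41,145.60.

Lender A by $41,150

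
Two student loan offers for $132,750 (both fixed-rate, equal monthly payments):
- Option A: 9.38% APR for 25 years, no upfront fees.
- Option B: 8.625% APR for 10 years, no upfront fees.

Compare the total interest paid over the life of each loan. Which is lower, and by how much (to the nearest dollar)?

Option B by $146,058

Option A: at 9.38% the monthly rate is 0.0078167, so the payment is 132,750 × 0.0078167 / (1 − 1.0078167^−300) = $1,148.78.
Total interest on Option A = 300 × $1,148.78 − $132,750 = $211,884.00.
Option B: at 8.625% the monthly rate is 0.0071875, so the payment is 132,750 × 0.0071875 / (1 − 1.0071875^−120) = $1,654.80.
Total interest on Option B = 120 × $1,654.80 − $132,750 = $65,826.00.
Option B is lower by $146,058.00.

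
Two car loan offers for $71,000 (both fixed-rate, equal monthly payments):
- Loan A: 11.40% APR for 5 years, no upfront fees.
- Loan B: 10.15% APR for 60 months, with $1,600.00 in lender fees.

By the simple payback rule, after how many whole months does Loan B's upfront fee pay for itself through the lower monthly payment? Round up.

37 months

Loan A: at 11.40% the monthly rate is 0.0095000, so the payment is 71,000 × 0.0095000 / (1 − 1.0095000^−60) = $1,557.91.
Loan B: monthly rate = 10.15%/12 = 0.0084583; payment = 71,000 × 0.0084583 / (1 − (1+0.0084583)^−60) = $1,513.79.
Monthly savings = $1,557.91 − $1,513.79 = $44.12.
Break-even = $1,600.00 / $44.12 = 36.26 → 37 months.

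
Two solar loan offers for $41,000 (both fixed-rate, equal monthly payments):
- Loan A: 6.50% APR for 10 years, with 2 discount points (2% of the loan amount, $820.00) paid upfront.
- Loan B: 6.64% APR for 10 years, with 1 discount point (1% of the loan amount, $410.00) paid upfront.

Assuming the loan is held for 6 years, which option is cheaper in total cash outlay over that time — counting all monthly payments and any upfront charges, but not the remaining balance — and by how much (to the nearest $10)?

Loan A: at 6.50% the monthly rate is 0.0054167, so the payment is 41,000 × 0.0054167 / (1 − 1.0054167^−120) = $465.55.
Loan B: at 6.64% the monthly rate is 0.0055333, so the payment is 41,000 × 0.0055333 / (1 − 1.0055333^−120) = $468.47.
Over 72 months: Loan A costs 72 × $465.55 + $820.00 = $34,339.60; Loan B costs 72 × $468.47 + $410.00 = $34,139.84.
Loan B is cheaper by $34,339.60 − $34,139.84 = $199.76.

Loan B by $200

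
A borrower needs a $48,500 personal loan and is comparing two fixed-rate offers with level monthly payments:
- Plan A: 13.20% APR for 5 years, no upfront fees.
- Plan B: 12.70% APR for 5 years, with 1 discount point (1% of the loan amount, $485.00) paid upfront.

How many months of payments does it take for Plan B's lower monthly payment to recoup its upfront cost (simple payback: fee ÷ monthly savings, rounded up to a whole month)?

40 months

Plan A: at 13.20% the monthly rate is 0.0110000, so the payment is 48,500 × 0.0110000 / (1 − 1.0110000^−60) = $1,108.50.
Plan B: monthly rate = 12.7%/12 = 0.0105833; payment = 48,500 × 0.0105833 / (1 − (1+0.0105833)^−60) = $1,096.09.
Monthly savings = $1,108.50 − $1,096.09 = $12.41.
Break-even = $485.00 / $12.41 = 39.08 → 40 months.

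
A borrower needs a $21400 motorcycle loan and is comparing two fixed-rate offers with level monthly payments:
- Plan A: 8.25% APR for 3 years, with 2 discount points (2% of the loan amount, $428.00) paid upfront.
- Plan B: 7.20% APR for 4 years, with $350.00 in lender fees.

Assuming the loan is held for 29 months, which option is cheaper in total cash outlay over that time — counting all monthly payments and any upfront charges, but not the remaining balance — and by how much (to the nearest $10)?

Plan A: at 8.25% the monthly rate is 0.0068750, so the payment is 21,400 × 0.0068750 / (1 − 1.0068750^−36) = $673.07.
Plan B: at 7.20% the monthly rate is 0.0060000, so the payment is 21,400 × 0.0060000 / (1 − 1.0060000^−48) = $514.44.
Over 29 months: Plan A costs 29 × $673.07 + $428.00 = $19,947.03; Plan B costs 29 × $514.44 + $350.00 = $15,268.76.
Plan B is cheaper by $19,947.03 − $15,268.76 = $4,678.27.

Plan B by $4,680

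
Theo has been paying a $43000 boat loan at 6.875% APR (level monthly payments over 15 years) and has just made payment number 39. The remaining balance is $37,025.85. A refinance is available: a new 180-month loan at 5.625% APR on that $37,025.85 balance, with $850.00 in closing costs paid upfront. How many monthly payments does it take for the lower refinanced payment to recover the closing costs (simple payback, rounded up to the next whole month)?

11 months

Current payment = 43,000 × 6.875%/12 / (1 − (1+0.0057292)^−180) = $383.50.
Refinanced payment = 37,025.85 × 0.0046875 / (1 − (1+0.0046875)^−180) = $304.99.
Monthly savings = $383.50 − $304.99 = $78.51.
Break-even = $850.00 / $78.51 = 10.83 → 11 months.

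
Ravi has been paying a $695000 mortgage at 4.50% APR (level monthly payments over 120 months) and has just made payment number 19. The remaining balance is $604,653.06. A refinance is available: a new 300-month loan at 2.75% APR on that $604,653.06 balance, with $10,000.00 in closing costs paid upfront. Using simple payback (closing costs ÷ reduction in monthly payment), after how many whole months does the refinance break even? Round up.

Current payment = 695,000 × 4.5%/12 / (1 − (1+0.0037500)^−120) = $7,202.87.
Refinanced payment = 604,653.06 × 0.0022917 / (1 − (1+0.0022917)^−300) = $2,789.33.
Monthly savings = $7,202.87 − $2,789.33 = $4,413.54.
Break-even = $10,000.00 / $4,413.54 = 2.27 → 3 months.

3 months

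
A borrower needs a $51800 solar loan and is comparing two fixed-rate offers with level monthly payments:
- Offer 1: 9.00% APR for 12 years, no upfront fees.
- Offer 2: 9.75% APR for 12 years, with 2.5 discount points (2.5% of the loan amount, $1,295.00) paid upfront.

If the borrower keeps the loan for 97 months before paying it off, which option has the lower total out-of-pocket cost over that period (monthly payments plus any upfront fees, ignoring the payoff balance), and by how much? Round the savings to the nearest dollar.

Offer 1: monthly rate = 9%/12 = 0.0075000; payment = 51,800 × 0.0075000 / (1 − (1+0.0075000)^−144) = $589.50.
Offer 2: monthly rate = 9.75%/12 = 0.0081250; payment = 51,800 × 0.0081250 / (1 − (1+0.0081250)^−144) = $611.59.
Over 97 months: Offer 1 costs 97 × $589.50 = $57,181.50; Offer 2 costs 97 × $611.59 + $1,295.00 = $60,619.23.
Offer 1 is cheaper by $60,619.23 − $57,181.50 = $3,437.73.

Offer 1 by $3,438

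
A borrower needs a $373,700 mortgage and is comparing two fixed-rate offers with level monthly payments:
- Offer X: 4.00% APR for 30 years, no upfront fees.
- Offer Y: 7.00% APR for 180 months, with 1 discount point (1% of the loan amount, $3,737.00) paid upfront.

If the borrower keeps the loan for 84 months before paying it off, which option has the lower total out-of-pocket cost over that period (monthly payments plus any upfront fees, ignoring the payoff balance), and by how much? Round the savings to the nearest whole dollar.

Offer X: at 4.00% the monthly rate is 0.0033333, so the payment is 373,700 × 0.0033333 / (1 − 1.0033333^−360) = $1,784.10.
Offer Y: monthly rate = 7%/12 = 0.0058333; payment = 373,700 × 0.0058333 / (1 − (1+0.0058333)^−180) = $3,358.92.
Over 84 months: Offer X costs 84 × $1,784.10 = $149,864.40; Offer Y costs 84 × $3,358.92 + $3,737.00 = $285,886.28.
Offer X is cheaper by $285,886.28 − $149,864.40 = $136,021.88.

Offer X by $136,022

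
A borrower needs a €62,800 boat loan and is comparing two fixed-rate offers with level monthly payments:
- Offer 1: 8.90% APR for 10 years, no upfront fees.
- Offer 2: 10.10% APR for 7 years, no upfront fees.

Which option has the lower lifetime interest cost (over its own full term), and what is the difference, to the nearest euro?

Offer 2 by €7,208

Offer 1: monthly rate = 8.9%/12 = 0.0074167; payment = 62,800 × 0.0074167 / (1 − (1+0.0074167)^−120) = €792.13.
Total interest on Offer 1 = 120 × €792.13 − €62,800 = €32,255.60.
Offer 2: monthly rate = 10.1%/12 = 0.0084167; payment = 62,800 × 0.0084167 / (1 − (1+0.0084167)^−84) = €1,045.80.
Total interest on Offer 2 = 84 × €1,045.80 − €62,800 = €25,047.20.
Offer 2 is lower by €7,208.40.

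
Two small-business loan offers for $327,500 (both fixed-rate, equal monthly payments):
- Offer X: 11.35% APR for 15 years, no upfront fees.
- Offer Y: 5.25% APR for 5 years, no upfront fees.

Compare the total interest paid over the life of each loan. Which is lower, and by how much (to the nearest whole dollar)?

Offer X: monthly rate = 11.35%/12 = 0.0094583; payment = 327,500 × 0.0094583 / (1 − (1+0.0094583)^−180) = $3,794.65.
Total interest on Offer X = 180 × $3,794.65 − $327,500 = $355,537.00.
Offer Y: at 5.25% the monthly rate is 0.0043750, so the payment is 327,500 × 0.0043750 / (1 − 1.0043750^−60) = $6,217.91.
Total interest on Offer Y = 60 × $6,217.91 − $327,500 = $45,574.60.
Offer Y is lower by $309,962.40.

Offer Y by $309,962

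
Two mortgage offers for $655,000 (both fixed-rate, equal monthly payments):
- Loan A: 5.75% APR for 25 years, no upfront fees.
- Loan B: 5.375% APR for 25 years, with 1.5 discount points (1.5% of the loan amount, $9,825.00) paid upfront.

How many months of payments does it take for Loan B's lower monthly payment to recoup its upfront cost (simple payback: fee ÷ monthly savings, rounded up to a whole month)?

Loan A: at 5.75% the monthly rate is 0.0047917, so the payment is 655,000 × 0.0047917 / (1 − 1.0047917^−300) = $4,120.65.
Loan B: monthly rate = 5.375%/12 = 0.0044792; payment = 655,000 × 0.0044792 / (1 − (1+0.0044792)^−300) = $3,973.52.
Monthly savings = $4,120.65 − $3,973.52 = $147.13.
Break-even = $9,825.00 / $147.13 = 66.78 → 67 months.

67 months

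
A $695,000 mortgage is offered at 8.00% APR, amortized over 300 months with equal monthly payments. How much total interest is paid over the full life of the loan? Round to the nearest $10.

$914,240

Monthly rate = 8%/12 = 0.0066667; payment = 695,000 × 0.0066667 / (1 − (1+0.0066667)^−300) = $5,364.12.
Total paid = 300 × $5,364.12 = $1,609,236.00; interest = $1,609,236.00 − $695,000 = $914,236.00.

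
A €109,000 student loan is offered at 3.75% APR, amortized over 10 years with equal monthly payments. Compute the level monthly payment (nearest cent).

Monthly rate = 3.75%/12 = 0.0031250; payment = 109,000 × 0.0031250 / (1 − (1+0.0031250)^−120) = €1,090.67.

€1,090.67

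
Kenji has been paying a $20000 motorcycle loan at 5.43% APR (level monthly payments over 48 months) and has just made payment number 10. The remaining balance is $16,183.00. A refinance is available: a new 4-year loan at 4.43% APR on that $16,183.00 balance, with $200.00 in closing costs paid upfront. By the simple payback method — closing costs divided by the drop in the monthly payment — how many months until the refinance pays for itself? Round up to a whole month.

3 months

Current payment = 20,000 × 5.43%/12 / (1 − (1+0.0045250)^−48) = $464.49.
Refinanced payment = 16,183.00 × 0.0036917 / (1 − (1+0.0036917)^−48) = $368.52.
Monthly savings = $464.49 − $368.52 = $95.97.
Break-even = $200.00 / $95.97 = 2.08 → 3 months.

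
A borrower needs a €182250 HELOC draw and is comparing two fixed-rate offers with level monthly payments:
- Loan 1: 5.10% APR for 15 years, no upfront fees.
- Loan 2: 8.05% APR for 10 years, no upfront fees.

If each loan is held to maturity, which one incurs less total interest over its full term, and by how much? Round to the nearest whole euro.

Loan 1: monthly rate = 5.1%/12 = 0.0042500; payment = 182,250 × 0.0042500 / (1 − (1+0.0042500)^−180) = €1,450.73.
Total interest on Loan 1 = 180 × €1,450.73 − €182,250 = €78,881.40.
Loan 2: monthly rate = 8.05%/12 = 0.0067083; payment = 182,250 × 0.0067083 / (1 − (1+0.0067083)^−120) = €2,216.01.
Total interest on Loan 2 = 120 × €2,216.01 − €182,250 = €83,671.20.
Loan 1 is lower by €4,789.80.

Loan 1 by €4,790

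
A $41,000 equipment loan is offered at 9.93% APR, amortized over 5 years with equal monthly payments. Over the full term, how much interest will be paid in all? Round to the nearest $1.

At 9.93% the monthly rate is 0.0082750, so the payment is 41,000 × 0.0082750 / (1 − 1.0082750^−60) = $869.72.
Total paid = 60 × $869.72 = $52,183.20; interest = $52,183.20 − $41,000 = $11,183.20.

$11,183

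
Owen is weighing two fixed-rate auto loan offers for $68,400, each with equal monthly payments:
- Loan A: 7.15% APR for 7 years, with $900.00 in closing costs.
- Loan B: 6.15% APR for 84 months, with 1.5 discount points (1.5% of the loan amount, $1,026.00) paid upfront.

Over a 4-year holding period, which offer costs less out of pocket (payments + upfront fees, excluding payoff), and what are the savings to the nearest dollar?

Loan B by $1,468

Loan A: monthly rate = 7.15%/12 = 0.0059583; payment = 68,400 × 0.0059583 / (1 − (1+0.0059583)^−84) = $1,037.36.
Loan B: monthly rate = 6.15%/12 = 0.0051250; payment = 68,400 × 0.0051250 / (1 − (1+0.0051250)^−84) = $1,004.15.
Over 48 months: Loan A costs 48 × $1,037.36 + $900.00 = $50,693.28; Loan B costs 48 × $1,004.15 + $1,026.00 = $49,225.20.
Loan B is cheaper by $50,693.28 − $49,225.20 = $1,468.08.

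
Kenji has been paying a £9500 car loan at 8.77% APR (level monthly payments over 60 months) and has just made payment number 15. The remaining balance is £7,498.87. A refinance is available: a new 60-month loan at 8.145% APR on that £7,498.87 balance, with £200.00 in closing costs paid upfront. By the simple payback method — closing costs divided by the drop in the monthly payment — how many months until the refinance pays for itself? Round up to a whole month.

5 months

Current payment = 9,500 × 8.77%/12 / (1 − (1+0.0073083)^−60) = £196.15.
Refinanced payment = 7,498.87 × 0.0067875 / (1 − (1+0.0067875)^−60) = £152.57.
Monthly savings = £196.15 − £152.57 = £43.58.
Break-even = £200.00 / £43.58 = 4.59 → 5 months.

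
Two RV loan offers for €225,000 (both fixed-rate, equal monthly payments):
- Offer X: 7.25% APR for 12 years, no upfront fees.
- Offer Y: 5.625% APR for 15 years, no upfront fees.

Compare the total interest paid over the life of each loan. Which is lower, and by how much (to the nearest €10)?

Offer Y by €3,920

Offer X: at 7.25% the monthly rate is 0.0060417, so the payment is 225,000 × 0.0060417 / (1 − 1.0060417^−144) = €2,343.95.
Total interest on Offer X = 144 × €2,343.95 − €225,000 = €112,528.80.
Offer Y: monthly rate = 5.625%/12 = 0.0046875; payment = 225,000 × 0.0046875 / (1 − (1+0.0046875)^−180) = €1,853.40.
Total interest on Offer Y = 180 × €1,853.40 − €225,000 = €108,612.00.
Offer Y is lower by €3,916.80.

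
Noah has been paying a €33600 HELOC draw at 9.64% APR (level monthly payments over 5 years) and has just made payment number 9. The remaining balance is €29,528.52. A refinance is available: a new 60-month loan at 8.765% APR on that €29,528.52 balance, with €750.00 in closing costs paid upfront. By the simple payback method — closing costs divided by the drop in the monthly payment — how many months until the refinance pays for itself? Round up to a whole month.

8 months

Current payment = 33,600 × 9.64%/12 / (1 − (1+0.0080333)^−60) = €707.96.
Refinanced payment = 29,528.52 × 0.0073042 / (1 − (1+0.0073042)^−60) = €609.60.
Monthly savings = €707.96 − €609.60 = €98.36.
Break-even = €750.00 / €98.36 = 7.63 → 8 months.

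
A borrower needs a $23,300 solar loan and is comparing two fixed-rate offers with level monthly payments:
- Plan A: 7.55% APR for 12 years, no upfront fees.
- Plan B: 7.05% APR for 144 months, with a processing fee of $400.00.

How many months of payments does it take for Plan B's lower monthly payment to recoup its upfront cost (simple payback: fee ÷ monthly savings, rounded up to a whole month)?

Plan A: monthly rate = 7.55%/12 = 0.0062917; payment = 23,300 × 0.0062917 / (1 − (1+0.0062917)^−144) = $246.50.
Plan B: monthly rate = 7.05%/12 = 0.0058750; payment = 23,300 × 0.0058750 / (1 − (1+0.0058750)^−144) = $240.23.
Monthly savings = $246.50 − $240.23 = $6.27.
Break-even = $400.00 / $6.27 = 63.80 → 64 months.

64 months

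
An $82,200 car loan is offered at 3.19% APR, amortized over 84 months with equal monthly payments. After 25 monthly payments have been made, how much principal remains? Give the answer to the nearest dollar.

With monthly rate i = 3.19%/12 = 0.0026583, the balance after k of n payments is P · [(1+i)^n − (1+i)^k] / [(1+i)^n − 1].
(1+0.0026583)^84 = 1.24982523 and (1+0.0026583)^25 = 1.06862220, so the balance is 82,200 × (1.24982523 − 1.06862220) / (1.24982523 − 1) = $59,621.24.

$59,621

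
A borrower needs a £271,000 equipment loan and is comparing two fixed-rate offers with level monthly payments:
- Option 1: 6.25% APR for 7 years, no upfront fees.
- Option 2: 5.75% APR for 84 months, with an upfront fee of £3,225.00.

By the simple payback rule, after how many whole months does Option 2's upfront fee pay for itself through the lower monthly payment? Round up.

50 months

Option 1: at 6.25% the monthly rate is 0.0052083, so the payment is 271,000 × 0.0052083 / (1 − 1.0052083^−84) = £3,991.48.
Option 2: at 5.75% the monthly rate is 0.0047917, so the payment is 271,000 × 0.0047917 / (1 − 1.0047917^−84) = £3,926.52.
Monthly savings = £3,991.48 − £3,926.52 = £64.96.
Break-even = £3,225.00 / £64.96 = 49.65 → 50 months.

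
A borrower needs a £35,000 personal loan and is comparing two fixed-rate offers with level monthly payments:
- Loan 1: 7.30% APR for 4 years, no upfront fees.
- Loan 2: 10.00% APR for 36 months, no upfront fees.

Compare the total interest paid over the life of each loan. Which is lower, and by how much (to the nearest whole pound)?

Loan 1: monthly rate = 7.3%/12 = 0.0060833; payment = 35,000 × 0.0060833 / (1 − (1+0.0060833)^−48) = £843.00.
Total interest on Loan 1 = 48 × £843.00 − £35,000 = £5,464.00.
Loan 2: monthly rate = 10%/12 = 0.0083333; payment = 35,000 × 0.0083333 / (1 − (1+0.0083333)^−36) = £1,129.35.
Total interest on Loan 2 = 36 × £1,129.35 − £35,000 = £5,656.60.
Loan 1 is lower by £192.60.

Loan 1 by £193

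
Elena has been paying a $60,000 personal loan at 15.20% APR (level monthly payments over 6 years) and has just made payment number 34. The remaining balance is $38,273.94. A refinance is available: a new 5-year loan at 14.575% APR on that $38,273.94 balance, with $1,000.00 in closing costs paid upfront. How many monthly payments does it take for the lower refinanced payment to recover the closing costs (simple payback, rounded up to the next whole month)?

3 months

Current payment = 60,000 × 15.2%/12 / (1 − (1+0.0126667)^−72) = $1,275.23.
Refinanced payment = 38,273.94 × 0.0121458 / (1 − (1+0.0121458)^−60) = $902.02.
Monthly savings = $1,275.23 − $902.02 = $373.21.
Break-even = $1,000.00 / $373.21 = 2.68 → 3 months.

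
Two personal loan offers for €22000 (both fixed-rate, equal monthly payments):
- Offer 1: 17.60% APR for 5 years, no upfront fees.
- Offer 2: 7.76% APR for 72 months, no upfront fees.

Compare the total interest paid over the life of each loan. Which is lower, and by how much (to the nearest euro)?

Offer 1: monthly rate = 17.6%/12 = 0.0146667; payment = 22,000 × 0.0146667 / (1 − (1+0.0146667)^−60) = €553.88.
Total interest on Offer 1 = 60 × €553.88 − €22,000 = €11,232.80.
Offer 2: at 7.76% the monthly rate is 0.0064667, so the payment is 22,000 × 0.0064667 / (1 − 1.0064667^−72) = €383.16.
Total interest on Offer 2 = 72 × €383.16 − €22,000 = €5,587.52.
Offer 2 is lower by €5,645.28.

Offer 2 by €5,645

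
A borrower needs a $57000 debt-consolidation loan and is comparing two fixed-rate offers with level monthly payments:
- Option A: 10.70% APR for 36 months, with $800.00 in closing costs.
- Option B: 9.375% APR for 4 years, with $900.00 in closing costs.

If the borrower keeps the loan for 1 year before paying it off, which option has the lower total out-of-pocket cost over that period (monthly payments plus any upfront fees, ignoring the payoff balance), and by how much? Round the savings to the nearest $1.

Option B by $5,053

Option A: monthly rate = 10.7%/12 = 0.0089167; payment = 57,000 × 0.0089167 / (1 − (1+0.0089167)^−36) = $1,858.02.
Option B: monthly rate = 9.375%/12 = 0.0078125; payment = 57,000 × 0.0078125 / (1 − (1+0.0078125)^−48) = $1,428.62.
Over 12 months: Option A costs 12 × $1,858.02 + $800.00 = $23,096.24; Option B costs 12 × $1,428.62 + $900.00 = $18,043.44.
Option B is cheaper by $23,096.24 − $18,043.44 = $5,052.80.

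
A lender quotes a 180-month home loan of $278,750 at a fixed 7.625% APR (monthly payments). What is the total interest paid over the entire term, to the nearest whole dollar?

$189,950

Monthly rate = 7.625%/12 = 0.0063542; payment = 278,750 × 0.0063542 / (1 − (1+0.0063542)^−180) = $2,603.89.
Total paid = 180 × $2,603.89 = $468,700.20; interest = $468,700.20 − $278,750 = $189,950.20.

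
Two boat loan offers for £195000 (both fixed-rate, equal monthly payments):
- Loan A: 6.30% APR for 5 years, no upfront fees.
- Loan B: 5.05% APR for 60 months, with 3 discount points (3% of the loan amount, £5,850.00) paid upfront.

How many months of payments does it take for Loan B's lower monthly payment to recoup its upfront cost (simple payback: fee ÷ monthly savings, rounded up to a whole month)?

Loan A: at 6.30% the monthly rate is 0.0052500, so the payment is 195,000 × 0.0052500 / (1 − 1.0052500^−60) = £3,797.16.
Loan B: monthly rate = 5.05%/12 = 0.0042083; payment = 195,000 × 0.0042083 / (1 − (1+0.0042083)^−60) = £3,684.36.
Monthly savings = £3,797.16 − £3,684.36 = £112.80.
Break-even = £5,850.00 / £112.80 = 51.86 → 52 months.

52 months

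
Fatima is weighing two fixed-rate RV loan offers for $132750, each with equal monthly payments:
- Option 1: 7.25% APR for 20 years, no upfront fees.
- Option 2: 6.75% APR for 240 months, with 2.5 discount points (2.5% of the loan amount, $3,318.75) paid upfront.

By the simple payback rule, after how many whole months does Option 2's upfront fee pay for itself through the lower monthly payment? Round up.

84 months

Option 1: at 7.25% the monthly rate is 0.0060417, so the payment is 132,750 × 0.0060417 / (1 − 1.0060417^−240) = $1,049.22.
Option 2: monthly rate = 6.75%/12 = 0.0056250; payment = 132,750 × 0.0056250 / (1 − (1+0.0056250)^−240) = $1,009.38.
Monthly savings = $1,049.22 − $1,009.38 = $39.84.
Break-even = $3,318.75 / $39.84 = 83.30 → 84 months.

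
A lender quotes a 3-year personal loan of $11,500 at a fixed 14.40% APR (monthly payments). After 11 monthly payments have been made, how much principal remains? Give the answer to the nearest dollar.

With monthly rate i = 14.4%/12 = 0.0120000, the balance after k of n payments is P · [(1+i)^n − (1+i)^k] / [(1+i)^n − 1].
(1+0.0120000)^36 = 1.53637931 and (1+0.0120000)^11 = 1.14021208, so the balance is 11,500 × (1.53637931 − 1.14021208) / (1.53637931 − 1) = $8,493.85.

$8,494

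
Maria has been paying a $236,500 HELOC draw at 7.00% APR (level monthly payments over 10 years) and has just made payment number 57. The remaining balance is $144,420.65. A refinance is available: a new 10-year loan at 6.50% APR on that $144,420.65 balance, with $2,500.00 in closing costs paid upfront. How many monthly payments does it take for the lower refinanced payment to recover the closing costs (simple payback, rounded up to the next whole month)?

Current payment = 236,500 × 7%/12 / (1 − (1+0.0058333)^−120) = $2,745.97.
Refinanced payment = 144,420.65 × 0.0054167 / (1 − (1+0.0054167)^−120) = $1,639.87.
Monthly savings = $2,745.97 − $1,639.87 = $1,106.10.
Break-even = $2,500.00 / $1,106.10 = 2.26 → 3 months.

3 months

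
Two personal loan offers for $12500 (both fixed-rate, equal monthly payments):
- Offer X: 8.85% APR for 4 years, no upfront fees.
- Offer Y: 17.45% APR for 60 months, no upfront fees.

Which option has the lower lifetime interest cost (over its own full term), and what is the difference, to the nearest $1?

Offer X by $3,933

Offer X: at 8.85% the monthly rate is 0.0073750, so the payment is 12,500 × 0.0073750 / (1 − 1.0073750^−48) = $310.17.
Total interest on Offer X = 48 × $310.17 − $12,500 = $2,388.16.
Offer Y: at 17.45% the monthly rate is 0.0145417, so the payment is 12,500 × 0.0145417 / (1 − 1.0145417^−60) = $313.69.
Total interest on Offer Y = 60 × $313.69 − $12,500 = $6,321.40.
Offer X is lower by $3,933.24.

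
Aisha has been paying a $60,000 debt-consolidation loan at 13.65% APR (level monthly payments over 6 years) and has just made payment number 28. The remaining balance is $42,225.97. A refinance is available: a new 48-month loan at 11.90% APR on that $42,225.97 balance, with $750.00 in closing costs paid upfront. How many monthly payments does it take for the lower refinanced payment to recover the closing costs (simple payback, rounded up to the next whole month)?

7 months

Current payment = 60,000 × 13.65%/12 / (1 − (1+0.0113750)^−72) = $1,225.13.
Refinanced payment = 42,225.97 × 0.0099167 / (1 − (1+0.0099167)^−48) = $1,109.90.
Monthly savings = $1,225.13 − $1,109.90 = $115.23.
Break-even = $750.00 / $115.23 = 6.51 → 7 months.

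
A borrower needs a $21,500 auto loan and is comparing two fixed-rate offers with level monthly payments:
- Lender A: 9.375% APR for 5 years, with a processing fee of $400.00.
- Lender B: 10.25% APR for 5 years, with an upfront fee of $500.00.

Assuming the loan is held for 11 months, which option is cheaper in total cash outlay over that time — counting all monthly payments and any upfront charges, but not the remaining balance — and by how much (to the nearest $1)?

Lender A by $202

Lender A: monthly rate = 9.375%/12 = 0.0078125; payment = 21,500 × 0.0078125 / (1 − (1+0.0078125)^−60) = $450.23.
Lender B: at 10.25% the monthly rate is 0.0085417, so the payment is 21,500 × 0.0085417 / (1 − 1.0085417^−60) = $459.46.
Over 11 months: Lender A costs 11 × $450.23 + $400.00 = $5,352.53; Lender B costs 11 × $459.46 + $500.00 = $5,554.06.
Lender A is cheaper by $5,554.06 − $5,352.53 = $201.53.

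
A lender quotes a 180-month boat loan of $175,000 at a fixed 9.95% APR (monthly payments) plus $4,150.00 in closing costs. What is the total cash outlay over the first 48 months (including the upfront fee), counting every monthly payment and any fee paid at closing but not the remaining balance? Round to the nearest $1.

At 9.95% the monthly rate is 0.0082917, so the payment is 175,000 × 0.0082917 / (1 − 1.0082917^−180) = $1,875.21.
Total outlay = 48 × $1,875.21 + $4,150.00 = $94,160.08.

$94,160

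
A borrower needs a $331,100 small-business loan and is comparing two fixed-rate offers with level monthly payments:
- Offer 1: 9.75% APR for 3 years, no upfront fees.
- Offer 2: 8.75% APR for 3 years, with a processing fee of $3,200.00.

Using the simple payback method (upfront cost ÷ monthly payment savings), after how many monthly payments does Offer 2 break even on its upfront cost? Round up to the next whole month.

Offer 1: monthly rate = 9.75%/12 = 0.0081250; payment = 331,100 × 0.0081250 / (1 − (1+0.0081250)^−36) = $10,644.85.
Offer 2: monthly rate = 8.75%/12 = 0.0072917; payment = 331,100 × 0.0072917 / (1 − (1+0.0072917)^−36) = $10,490.41.
Monthly savings = $10,644.85 − $10,490.41 = $154.44.
Break-even = $3,200.00 / $154.44 = 20.72 → 21 months.

21 months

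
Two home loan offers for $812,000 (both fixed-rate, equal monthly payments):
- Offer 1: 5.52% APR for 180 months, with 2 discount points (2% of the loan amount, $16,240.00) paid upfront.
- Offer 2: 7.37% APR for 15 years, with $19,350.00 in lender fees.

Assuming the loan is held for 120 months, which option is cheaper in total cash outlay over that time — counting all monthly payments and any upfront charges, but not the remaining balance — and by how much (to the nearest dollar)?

Offer 1: monthly rate = 5.52%/12 = 0.0046000; payment = 812,000 × 0.0046000 / (1 − (1+0.0046000)^−180) = $6,643.34.
Offer 2: monthly rate = 7.37%/12 = 0.0061417; payment = 812,000 × 0.0061417 / (1 − (1+0.0061417)^−180) = $7,467.48.
Over 120 months: Offer 1 costs 120 × $6,643.34 + $16,240.00 = $813,440.80; Offer 2 costs 120 × $7,467.48 + $19,350.00 = $915,447.60.
Offer 1 is cheaper by $915,447.60 − $813,440.80 = $102,006.80.

Offer 1 by $102,007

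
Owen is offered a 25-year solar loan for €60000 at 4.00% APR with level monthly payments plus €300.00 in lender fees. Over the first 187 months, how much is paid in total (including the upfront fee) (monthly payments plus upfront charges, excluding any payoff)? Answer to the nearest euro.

At 4.00% the monthly rate is 0.0033333, so the payment is 60,000 × 0.0033333 / (1 − 1.0033333^−300) = €316.70.
Total outlay = 187 × €316.70 + €300.00 = €59,522.90.

€59,523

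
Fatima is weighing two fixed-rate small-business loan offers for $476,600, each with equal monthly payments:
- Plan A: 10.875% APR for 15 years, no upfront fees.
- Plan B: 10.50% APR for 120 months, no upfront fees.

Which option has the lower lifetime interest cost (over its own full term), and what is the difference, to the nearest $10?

Plan B by $196,620

Plan A: monthly rate = 10.875%/12 = 0.0090625; payment = 476,600 × 0.0090625 / (1 − (1+0.0090625)^−180) = $5,379.67.
Total interest on Plan A = 180 × $5,379.67 − $476,600 = $491,740.60.
Plan B: monthly rate = 10.5%/12 = 0.0087500; payment = 476,600 × 0.0087500 / (1 − (1+0.0087500)^−120) = $6,431.00.
Total interest on Plan B = 120 × $6,431.00 − $476,600 = $295,120.00.
Plan B is lower by $196,620.60.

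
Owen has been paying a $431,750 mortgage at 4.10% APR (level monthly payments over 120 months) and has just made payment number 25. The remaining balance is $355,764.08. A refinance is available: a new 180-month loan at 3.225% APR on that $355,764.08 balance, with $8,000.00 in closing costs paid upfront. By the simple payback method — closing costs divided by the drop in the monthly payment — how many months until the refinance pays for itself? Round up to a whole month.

Current payment = 431,750 × 4.1%/12 / (1 − (1+0.0034167)^−120) = $4,391.81.
Refinanced payment = 355,764.08 × 0.0026875 / (1 − (1+0.0026875)^−180) = $2,495.52.
Monthly savings = $4,391.81 − $2,495.52 = $1,896.29.
Break-even = $8,000.00 / $1,896.29 = 4.22 → 5 months.

5 months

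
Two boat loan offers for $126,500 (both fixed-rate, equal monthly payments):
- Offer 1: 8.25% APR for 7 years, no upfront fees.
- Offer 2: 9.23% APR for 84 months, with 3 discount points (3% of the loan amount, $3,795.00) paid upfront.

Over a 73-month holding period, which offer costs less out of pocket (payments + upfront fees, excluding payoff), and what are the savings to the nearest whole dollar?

Offer 1 by $8,366

Offer 1: monthly rate = 8.25%/12 = 0.0068750; payment = 126,500 × 0.0068750 / (1 − (1+0.0068750)^−84) = $1,987.45.
Offer 2: at 9.23% the monthly rate is 0.0076917, so the payment is 126,500 × 0.0076917 / (1 − 1.0076917^−84) = $2,050.07.
Over 73 months: Offer 1 costs 73 × $1,987.45 = $145,083.85; Offer 2 costs 73 × $2,050.07 + $3,795.00 = $153,450.11.
Offer 1 is cheaper by $153,450.11 − $145,083.85 = $8,366.26.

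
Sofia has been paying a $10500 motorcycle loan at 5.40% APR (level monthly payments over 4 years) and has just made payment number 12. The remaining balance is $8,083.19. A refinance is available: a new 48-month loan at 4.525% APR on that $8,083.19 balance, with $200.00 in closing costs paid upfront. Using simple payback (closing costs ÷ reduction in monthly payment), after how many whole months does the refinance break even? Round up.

4 months

Current payment = 10,500 × 5.4%/12 / (1 − (1+0.0045000)^−48) = $243.71.
Refinanced payment = 8,083.19 × 0.0037708 / (1 − (1+0.0037708)^−48) = $184.42.
Monthly savings = $243.71 − $184.42 = $59.29.
Break-even = $200.00 / $59.29 = 3.37 → 4 months.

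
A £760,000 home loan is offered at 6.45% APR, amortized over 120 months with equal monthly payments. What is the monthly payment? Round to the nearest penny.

At 6.45% the monthly rate is 0.0053750, so the payment is 760,000 × 0.0053750 / (1 − 1.0053750^−120) = £8,610.32.

£8,610.32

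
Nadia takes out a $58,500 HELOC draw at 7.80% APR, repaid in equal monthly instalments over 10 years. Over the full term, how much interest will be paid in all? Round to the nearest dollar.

$25,932

At 7.80% the monthly rate is 0.0065000, so the payment is 58,500 × 0.0065000 / (1 − 1.0065000^−120) = $703.60.
Total paid = 120 × $703.60 = $84,432.00; interest = $84,432.00 − $58,500 = $25,932.00.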